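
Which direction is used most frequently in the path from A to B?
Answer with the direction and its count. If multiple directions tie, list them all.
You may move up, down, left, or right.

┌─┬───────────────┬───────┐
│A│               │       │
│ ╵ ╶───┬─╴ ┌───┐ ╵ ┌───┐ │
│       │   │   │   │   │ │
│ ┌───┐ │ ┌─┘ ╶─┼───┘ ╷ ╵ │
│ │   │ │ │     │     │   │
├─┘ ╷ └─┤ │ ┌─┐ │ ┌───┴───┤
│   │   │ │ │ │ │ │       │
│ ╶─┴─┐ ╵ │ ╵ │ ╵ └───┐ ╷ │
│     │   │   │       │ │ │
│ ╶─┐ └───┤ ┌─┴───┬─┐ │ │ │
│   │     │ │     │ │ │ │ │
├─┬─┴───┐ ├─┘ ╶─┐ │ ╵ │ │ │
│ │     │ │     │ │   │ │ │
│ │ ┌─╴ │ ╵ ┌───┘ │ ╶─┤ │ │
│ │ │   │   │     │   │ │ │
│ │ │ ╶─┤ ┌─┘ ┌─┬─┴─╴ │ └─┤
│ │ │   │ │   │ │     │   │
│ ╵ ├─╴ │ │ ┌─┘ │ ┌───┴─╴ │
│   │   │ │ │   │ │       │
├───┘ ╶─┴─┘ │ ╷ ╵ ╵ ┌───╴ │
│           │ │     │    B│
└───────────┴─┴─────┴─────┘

Directions: down, right, up, right, right, right, right, right, right, right, down, right, up, right, right, right, down, down, left, up, left, down, left, left, down, down, right, right, down, down, left, down, right, down, left, left, down, down, right, up, right, right, right, down
Counts: {'down': 14, 'right': 19, 'up': 4, 'left': 7}
Most common: right (19 times)

Solution:

┌─┬───────────────┬───────┐
│A│↱ → → → → → → ↓│↱ → → ↓│
│ ╵ ╶───┬─╴ ┌───┐ ╵ ┌───┐ │
│↳ ↑    │   │   │↳ ↑│↓ ↰│↓│
│ ┌───┐ │ ┌─┘ ╶─┼───┘ ╷ ╵ │
│ │   │ │ │     │↓ ← ↲│↑ ↲│
├─┘ ╷ └─┤ │ ┌─┐ │ ┌───┴───┤
│   │   │ │ │ │ │↓│       │
│ ╶─┴─┐ ╵ │ ╵ │ ╵ └───┐ ╷ │
│     │   │   │  ↳ → ↓│ │ │
│ ╶─┐ └───┤ ┌─┴───┬─┐ │ │ │
│   │     │ │     │ │↓│ │ │
├─┬─┴───┐ ├─┘ ╶─┐ │ ╵ │ │ │
│ │     │ │     │ │↓ ↲│ │ │
│ │ ┌─╴ │ ╵ ┌───┘ │ ╶─┤ │ │
│ │ │   │   │     │↳ ↓│ │ │
│ │ │ ╶─┤ ┌─┘ ┌─┬─┴─╴ │ └─┤
│ │ │   │ │   │ │↓ ← ↲│   │
│ ╵ ├─╴ │ │ ┌─┘ │ ┌───┴─╴ │
│   │   │ │ │   │↓│↱ → → ↓│
├───┘ ╶─┴─┘ │ ╷ ╵ ╵ ┌───╴ │
│           │ │  ↳ ↑│    B│
└───────────┴─┴─────┴─────┘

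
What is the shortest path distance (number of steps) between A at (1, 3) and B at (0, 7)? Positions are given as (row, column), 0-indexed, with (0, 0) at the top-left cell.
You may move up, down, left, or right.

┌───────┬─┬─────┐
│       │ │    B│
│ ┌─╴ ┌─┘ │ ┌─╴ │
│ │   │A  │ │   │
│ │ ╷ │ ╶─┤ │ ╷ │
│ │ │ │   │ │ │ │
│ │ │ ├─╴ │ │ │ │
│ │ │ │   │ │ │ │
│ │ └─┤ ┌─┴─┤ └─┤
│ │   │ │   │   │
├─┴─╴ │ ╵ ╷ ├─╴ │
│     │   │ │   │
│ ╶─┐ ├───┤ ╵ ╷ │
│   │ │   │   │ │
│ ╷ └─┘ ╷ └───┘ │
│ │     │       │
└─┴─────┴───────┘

Finding path from (1, 3) to (0, 7):
Path: (1,3) → (2,3) → (2,4) → (3,4) → (3,3) → (4,3) → (5,3) → (5,4) → (4,4) → (4,5) → (5,5) → (6,5) → (6,6) → (5,6) → (5,7) → (4,7) → (4,6) → (3,6) → (2,6) → (1,6) → (1,7) → (0,7)
Distance: 21 steps

Solution:

┌───────┬─┬─────┐
│       │ │    B│
│ ┌─╴ ┌─┘ │ ┌─╴ │
│ │   │A  │ │↱ ↑│
│ │ ╷ │ ╶─┤ │ ╷ │
│ │ │ │↳ ↓│ │↑│ │
│ │ │ ├─╴ │ │ │ │
│ │ │ │↓ ↲│ │↑│ │
│ │ └─┤ ┌─┴─┤ └─┤
│ │   │↓│↱ ↓│↑ ↰│
├─┴─╴ │ ╵ ╷ ├─╴ │
│     │↳ ↑│↓│↱ ↑│
│ ╶─┐ ├───┤ ╵ ╷ │
│   │ │   │↳ ↑│ │
│ ╷ └─┘ ╷ └───┘ │
│ │     │       │
└─┴─────┴───────┘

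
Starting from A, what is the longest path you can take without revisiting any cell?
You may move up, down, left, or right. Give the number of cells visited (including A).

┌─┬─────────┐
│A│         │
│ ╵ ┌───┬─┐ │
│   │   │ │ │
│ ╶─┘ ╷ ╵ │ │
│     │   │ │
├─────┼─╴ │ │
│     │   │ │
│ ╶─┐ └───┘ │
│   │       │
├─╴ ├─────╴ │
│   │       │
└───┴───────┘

Finding longest simple path using DFS:
Start: (0, 0)
Longest path visits 22 cells
Path: A → down → right → up → right → right → right → right → down → down → down → down → left → left → left → up → left → left → down → right → down → left

Solution:

┌─┬─────────┐
│A│↱ → → → ↓│
│ ╵ ┌───┬─┐ │
│↳ ↑│   │ │↓│
│ ╶─┘ ╷ ╵ │ │
│     │   │↓│
├─────┼─╴ │ │
│↓ ← ↰│   │↓│
│ ╶─┐ └───┘ │
│↳ ↓│↑ ← ← ↲│
├─╴ ├─────╴ │
│B ↲│       │
└───┴───────┘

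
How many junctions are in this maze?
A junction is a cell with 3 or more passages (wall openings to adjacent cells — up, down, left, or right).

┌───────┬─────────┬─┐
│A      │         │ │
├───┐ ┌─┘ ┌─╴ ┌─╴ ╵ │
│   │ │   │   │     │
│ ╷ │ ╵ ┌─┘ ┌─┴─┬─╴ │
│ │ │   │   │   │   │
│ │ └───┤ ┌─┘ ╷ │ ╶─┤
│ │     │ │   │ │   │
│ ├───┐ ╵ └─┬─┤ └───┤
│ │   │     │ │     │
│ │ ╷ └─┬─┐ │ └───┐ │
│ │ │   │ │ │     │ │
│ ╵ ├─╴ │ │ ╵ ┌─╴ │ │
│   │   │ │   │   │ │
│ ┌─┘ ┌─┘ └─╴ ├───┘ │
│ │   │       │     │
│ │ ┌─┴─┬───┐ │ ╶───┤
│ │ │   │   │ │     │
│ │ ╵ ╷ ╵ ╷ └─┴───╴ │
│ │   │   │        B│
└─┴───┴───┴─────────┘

Checking each cell for number of passages:

Junctions found (3+ passages):
  (0, 2): 3 passages
  (0, 6): 3 passages
  (1, 8): 3 passages
  (1, 9): 3 passages
  (4, 4): 3 passages
  (5, 6): 3 passages
  (6, 0): 3 passages
  (6, 6): 3 passages
  (7, 4): 3 passages
  (7, 6): 3 passages
Total junctions: 10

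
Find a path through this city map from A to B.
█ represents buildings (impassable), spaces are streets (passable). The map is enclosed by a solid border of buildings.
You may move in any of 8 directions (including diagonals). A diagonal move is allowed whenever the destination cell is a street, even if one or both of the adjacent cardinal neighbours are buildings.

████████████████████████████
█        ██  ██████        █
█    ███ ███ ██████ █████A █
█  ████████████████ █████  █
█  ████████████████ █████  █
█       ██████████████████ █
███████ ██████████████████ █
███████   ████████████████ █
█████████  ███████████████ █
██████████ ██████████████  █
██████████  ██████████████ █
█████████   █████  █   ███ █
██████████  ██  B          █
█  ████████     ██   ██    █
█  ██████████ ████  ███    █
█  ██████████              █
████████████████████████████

Finding the shortest path from A to B:
Movement: 8-directional
Path length: 19 steps
Directions: down → down → down-right → down → down → down → down → down → down → down-left → left → left → left → left → left → left → left → left → left

Solution:

████████████████████████████
█        ██  ██████        █
█    ███ ███ ██████ █████A █
█  ████████████████ █████↓ █
█  ████████████████ █████↘ █
█       ██████████████████↓█
███████ ██████████████████↓█
███████   ████████████████↓█
█████████  ███████████████↓█
██████████ ██████████████ ↓█
██████████  ██████████████↓█
█████████   █████  █   ███↙█
██████████  ██  B←←←←←←←←← █
█  ████████     ██   ██    █
█  ██████████ ████  ███    █
█  ██████████              █
████████████████████████████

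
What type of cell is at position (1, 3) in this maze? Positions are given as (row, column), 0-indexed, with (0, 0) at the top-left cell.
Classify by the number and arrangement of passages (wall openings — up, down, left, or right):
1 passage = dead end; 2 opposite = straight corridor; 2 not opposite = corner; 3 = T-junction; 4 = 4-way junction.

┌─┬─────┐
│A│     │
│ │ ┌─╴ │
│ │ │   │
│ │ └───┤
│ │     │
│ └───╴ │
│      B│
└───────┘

Checking cell at (1, 3):
Number of passages: 2
Cell type: corner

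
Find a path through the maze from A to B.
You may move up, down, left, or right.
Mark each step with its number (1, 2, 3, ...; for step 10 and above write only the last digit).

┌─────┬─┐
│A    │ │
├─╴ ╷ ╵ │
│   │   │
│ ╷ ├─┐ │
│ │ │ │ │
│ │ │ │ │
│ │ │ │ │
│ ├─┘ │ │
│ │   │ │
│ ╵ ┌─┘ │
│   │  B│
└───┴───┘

Finding the shortest path through the maze:
Path length: 8 steps
Directions: right → right → down → right → down → down → down → down

Solution:

┌─────┬─┐
│A 1 2│ │
├─╴ ╷ ╵ │
│   │3 4│
│ ╷ ├─┐ │
│ │ │ │5│
│ │ │ │ │
│ │ │ │6│
│ ├─┘ │ │
│ │   │7│
│ ╵ ┌─┘ │
│   │  B│
└───┴───┘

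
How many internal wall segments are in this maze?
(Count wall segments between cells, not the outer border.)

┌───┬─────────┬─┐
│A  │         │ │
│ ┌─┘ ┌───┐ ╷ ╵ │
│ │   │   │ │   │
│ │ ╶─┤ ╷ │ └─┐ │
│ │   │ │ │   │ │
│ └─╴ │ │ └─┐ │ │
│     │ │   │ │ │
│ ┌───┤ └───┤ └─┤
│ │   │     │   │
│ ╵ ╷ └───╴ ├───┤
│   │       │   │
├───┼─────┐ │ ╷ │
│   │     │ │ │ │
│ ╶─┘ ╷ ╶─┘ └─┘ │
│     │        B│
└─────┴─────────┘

Counting internal wall segments:
Total internal walls: 49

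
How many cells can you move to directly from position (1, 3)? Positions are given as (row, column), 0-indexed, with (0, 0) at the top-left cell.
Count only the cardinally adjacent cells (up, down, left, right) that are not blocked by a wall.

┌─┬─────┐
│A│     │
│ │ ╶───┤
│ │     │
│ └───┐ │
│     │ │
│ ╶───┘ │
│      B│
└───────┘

Checking passable neighbors of (1, 3):
Neighbors: (2, 3), (1, 2)
Count: 2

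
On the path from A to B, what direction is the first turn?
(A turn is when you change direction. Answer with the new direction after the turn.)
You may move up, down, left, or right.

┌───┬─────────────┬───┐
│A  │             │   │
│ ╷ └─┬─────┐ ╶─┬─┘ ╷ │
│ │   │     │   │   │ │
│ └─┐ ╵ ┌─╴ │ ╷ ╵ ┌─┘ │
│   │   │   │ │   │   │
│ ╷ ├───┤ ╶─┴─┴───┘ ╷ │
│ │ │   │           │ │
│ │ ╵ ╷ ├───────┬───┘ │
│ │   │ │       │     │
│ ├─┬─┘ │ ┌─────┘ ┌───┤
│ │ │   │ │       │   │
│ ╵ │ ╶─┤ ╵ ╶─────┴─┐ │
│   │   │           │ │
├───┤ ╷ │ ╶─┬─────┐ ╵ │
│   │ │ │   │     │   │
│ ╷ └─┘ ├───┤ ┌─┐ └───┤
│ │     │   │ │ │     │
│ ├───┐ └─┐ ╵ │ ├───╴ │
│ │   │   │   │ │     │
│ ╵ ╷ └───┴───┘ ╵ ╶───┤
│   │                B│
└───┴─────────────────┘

Directions: down, down, right, down, down, right, up, right, down, down, left, down, right, down, down, left, left, up, left, down, down, down, right, up, right, down, right, right, right, right, right, right, right, right
First turn direction: right

Solution:

┌───┬─────────────┬───┐
│A  │             │   │
│ ╷ └─┬─────┐ ╶─┬─┘ ╷ │
│↓│   │     │   │   │ │
│ └─┐ ╵ ┌─╴ │ ╷ ╵ ┌─┘ │
│↳ ↓│   │   │ │   │   │
│ ╷ ├───┤ ╶─┴─┴───┘ ╷ │
│ │↓│↱ ↓│           │ │
│ │ ╵ ╷ ├───────┬───┘ │
│ │↳ ↑│↓│       │     │
│ ├─┬─┘ │ ┌─────┘ ┌───┤
│ │ │↓ ↲│ │       │   │
│ ╵ │ ╶─┤ ╵ ╶─────┴─┐ │
│   │↳ ↓│           │ │
├───┤ ╷ │ ╶─┬─────┐ ╵ │
│↓ ↰│ │↓│   │     │   │
│ ╷ └─┘ ├───┤ ┌─┐ └───┤
│↓│↑ ← ↲│   │ │ │     │
│ ├───┐ └─┐ ╵ │ ├───╴ │
│↓│↱ ↓│   │   │ │     │
│ ╵ ╷ └───┴───┘ ╵ ╶───┤
│↳ ↑│↳ → → → → → → → B│
└───┴─────────────────┘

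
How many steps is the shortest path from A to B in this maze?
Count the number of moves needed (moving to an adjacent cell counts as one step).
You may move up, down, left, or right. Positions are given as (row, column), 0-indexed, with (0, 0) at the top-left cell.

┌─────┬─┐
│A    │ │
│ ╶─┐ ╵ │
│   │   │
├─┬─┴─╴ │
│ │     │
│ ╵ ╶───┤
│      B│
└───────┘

Using BFS to find shortest path:
Start: (0, 0), End: (3, 3)
Path found:
(0,0) → (0,1) → (0,2) → (1,2) → (1,3) → (2,3) → (2,2) → (2,1) → (3,1) → (3,2) → (3,3)
Number of steps: 10

Solution:

┌─────┬─┐
│A → ↓│ │
│ ╶─┐ ╵ │
│   │↳ ↓│
├─┬─┴─╴ │
│ │↓ ← ↲│
│ ╵ ╶───┤
│  ↳ → B│
└───────┘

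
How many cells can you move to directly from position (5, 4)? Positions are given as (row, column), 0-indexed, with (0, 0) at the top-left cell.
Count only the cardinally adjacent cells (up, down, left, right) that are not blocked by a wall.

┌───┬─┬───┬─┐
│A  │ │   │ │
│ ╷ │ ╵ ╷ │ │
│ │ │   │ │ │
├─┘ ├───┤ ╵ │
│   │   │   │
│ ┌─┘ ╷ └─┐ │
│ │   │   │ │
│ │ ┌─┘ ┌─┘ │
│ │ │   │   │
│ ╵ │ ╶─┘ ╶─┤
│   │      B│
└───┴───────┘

Checking passable neighbors of (5, 4):
Neighbors: (4, 4), (5, 3), (5, 5)
Count: 3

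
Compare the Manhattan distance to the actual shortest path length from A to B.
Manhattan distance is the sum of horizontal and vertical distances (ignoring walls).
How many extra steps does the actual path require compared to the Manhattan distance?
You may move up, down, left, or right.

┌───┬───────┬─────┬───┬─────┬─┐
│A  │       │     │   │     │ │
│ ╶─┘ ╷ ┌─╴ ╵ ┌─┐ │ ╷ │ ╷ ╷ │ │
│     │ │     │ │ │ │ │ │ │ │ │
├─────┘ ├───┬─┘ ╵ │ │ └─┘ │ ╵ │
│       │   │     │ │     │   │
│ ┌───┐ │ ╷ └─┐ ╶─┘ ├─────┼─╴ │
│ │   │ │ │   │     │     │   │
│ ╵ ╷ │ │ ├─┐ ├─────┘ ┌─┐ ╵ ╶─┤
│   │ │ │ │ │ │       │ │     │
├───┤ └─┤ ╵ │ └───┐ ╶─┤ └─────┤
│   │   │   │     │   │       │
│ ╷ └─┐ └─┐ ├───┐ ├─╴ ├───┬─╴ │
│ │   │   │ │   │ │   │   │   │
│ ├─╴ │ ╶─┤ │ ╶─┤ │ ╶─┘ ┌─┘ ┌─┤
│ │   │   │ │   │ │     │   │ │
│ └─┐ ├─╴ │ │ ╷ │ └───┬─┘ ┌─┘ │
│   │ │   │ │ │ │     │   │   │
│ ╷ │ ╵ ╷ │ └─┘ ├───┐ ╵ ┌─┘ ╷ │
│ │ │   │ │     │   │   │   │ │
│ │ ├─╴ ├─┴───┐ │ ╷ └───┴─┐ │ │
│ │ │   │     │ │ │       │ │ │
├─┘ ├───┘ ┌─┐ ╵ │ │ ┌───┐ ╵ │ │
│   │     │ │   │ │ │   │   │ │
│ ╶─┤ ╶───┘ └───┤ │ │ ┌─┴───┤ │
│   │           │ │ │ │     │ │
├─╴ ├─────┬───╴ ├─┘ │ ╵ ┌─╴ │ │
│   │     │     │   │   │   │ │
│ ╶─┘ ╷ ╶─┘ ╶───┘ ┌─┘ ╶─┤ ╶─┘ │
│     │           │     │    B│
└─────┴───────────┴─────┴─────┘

Manhattan distance: |14 - 0| + |14 - 0| = 28
Actual path length: 74
Extra steps: 74 - 28 = 46

Solution:

┌───┬───────┬─────┬───┬─────┬─┐
│A  │↱ ↓    │     │   │     │ │
│ ╶─┘ ╷ ┌─╴ ╵ ┌─┐ │ ╷ │ ╷ ╷ │ │
│↳ → ↑│↓│     │ │ │ │ │ │ │ │ │
├─────┘ ├───┬─┘ ╵ │ │ └─┘ │ ╵ │
│↓ ← ← ↲│   │     │ │     │   │
│ ┌───┐ │ ╷ └─┐ ╶─┘ ├─────┼─╴ │
│↓│↱ ↓│ │ │   │     │     │   │
│ ╵ ╷ │ │ ├─┐ ├─────┘ ┌─┐ ╵ ╶─┤
│↳ ↑│↓│ │ │ │ │       │ │     │
├───┤ └─┤ ╵ │ └───┐ ╶─┤ └─────┤
│↓ ↰│↳ ↓│   │     │   │       │
│ ╷ └─┐ └─┐ ├───┐ ├─╴ ├───┬─╴ │
│↓│↑ ↰│↓  │ │   │ │   │   │   │
│ ├─╴ │ ╶─┤ │ ╶─┤ │ ╶─┘ ┌─┘ ┌─┤
│↓│  ↑│↳ ↓│ │   │ │     │   │ │
│ └─┐ ├─╴ │ │ ╷ │ └───┬─┘ ┌─┘ │
│↳ ↓│↑│↓ ↲│ │ │ │     │   │↱ ↓│
│ ╷ │ ╵ ╷ │ └─┘ ├───┐ ╵ ┌─┘ ╷ │
│ │↓│↑ ↲│ │     │   │   │  ↑│↓│
│ │ ├─╴ ├─┴───┐ │ ╷ └───┴─┐ │ │
│ │↓│   │     │ │ │↱ → → ↓│↑│↓│
├─┘ ├───┘ ┌─┐ ╵ │ │ ┌───┐ ╵ │ │
│↓ ↲│     │ │   │ │↑│   │↳ ↑│↓│
│ ╶─┤ ╶───┘ └───┤ │ │ ┌─┴───┤ │
│↳ ↓│           │ │↑│ │     │↓│
├─╴ ├─────┬───╴ ├─┘ │ ╵ ┌─╴ │ │
│↓ ↲│↱ ↓  │     │↱ ↑│   │   │↓│
│ ╶─┘ ╷ ╶─┘ ╶───┘ ┌─┘ ╶─┤ ╶─┘ │
│↳ → ↑│↳ → → → → ↑│     │    B│
└─────┴───────────┴─────┴─────┘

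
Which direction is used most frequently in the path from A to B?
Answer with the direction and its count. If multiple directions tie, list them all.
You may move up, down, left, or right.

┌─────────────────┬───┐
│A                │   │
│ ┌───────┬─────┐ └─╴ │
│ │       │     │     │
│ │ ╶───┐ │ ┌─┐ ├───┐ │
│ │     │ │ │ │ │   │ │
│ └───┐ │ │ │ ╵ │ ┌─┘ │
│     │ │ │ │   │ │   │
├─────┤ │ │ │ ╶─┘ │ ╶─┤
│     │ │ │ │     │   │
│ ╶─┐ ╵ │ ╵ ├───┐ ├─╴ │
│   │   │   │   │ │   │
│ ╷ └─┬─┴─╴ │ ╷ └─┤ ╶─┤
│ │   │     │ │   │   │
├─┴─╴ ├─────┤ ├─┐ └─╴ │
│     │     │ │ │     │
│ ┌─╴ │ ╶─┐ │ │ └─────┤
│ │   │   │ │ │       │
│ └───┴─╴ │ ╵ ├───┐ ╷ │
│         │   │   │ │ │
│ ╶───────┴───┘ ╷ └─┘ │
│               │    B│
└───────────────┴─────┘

Directions: right, right, right, right, right, right, right, right, down, right, right, down, down, left, down, right, down, left, down, right, down, left, left, up, left, up, left, down, down, down, down, left, up, up, left, left, down, right, down, left, left, left, left, down, right, right, right, right, right, right, right, up, right, down, right, right
Counts: {'right': 23, 'down': 15, 'left': 13, 'up': 5}
Most common: right (23 times)

Solution:

┌─────────────────┬───┐
│A → → → → → → → ↓│   │
│ ┌───────┬─────┐ └─╴ │
│ │       │     │↳ → ↓│
│ │ ╶───┐ │ ┌─┐ ├───┐ │
│ │     │ │ │ │ │   │↓│
│ └───┐ │ │ │ ╵ │ ┌─┘ │
│     │ │ │ │   │ │↓ ↲│
├─────┤ │ │ │ ╶─┘ │ ╶─┤
│     │ │ │ │     │↳ ↓│
│ ╶─┐ ╵ │ ╵ ├───┐ ├─╴ │
│   │   │   │↓ ↰│ │↓ ↲│
│ ╷ └─┬─┴─╴ │ ╷ └─┤ ╶─┤
│ │   │     │↓│↑ ↰│↳ ↓│
├─┴─╴ ├─────┤ ├─┐ └─╴ │
│     │↓ ← ↰│↓│ │↑ ← ↲│
│ ┌─╴ │ ╶─┐ │ │ └─────┤
│ │   │↳ ↓│↑│↓│       │
│ └───┴─╴ │ ╵ ├───┐ ╷ │
│↓ ← ← ← ↲│↑ ↲│↱ ↓│ │ │
│ ╶───────┴───┘ ╷ └─┘ │
│↳ → → → → → → ↑│↳ → B│
└───────────────┴─────┘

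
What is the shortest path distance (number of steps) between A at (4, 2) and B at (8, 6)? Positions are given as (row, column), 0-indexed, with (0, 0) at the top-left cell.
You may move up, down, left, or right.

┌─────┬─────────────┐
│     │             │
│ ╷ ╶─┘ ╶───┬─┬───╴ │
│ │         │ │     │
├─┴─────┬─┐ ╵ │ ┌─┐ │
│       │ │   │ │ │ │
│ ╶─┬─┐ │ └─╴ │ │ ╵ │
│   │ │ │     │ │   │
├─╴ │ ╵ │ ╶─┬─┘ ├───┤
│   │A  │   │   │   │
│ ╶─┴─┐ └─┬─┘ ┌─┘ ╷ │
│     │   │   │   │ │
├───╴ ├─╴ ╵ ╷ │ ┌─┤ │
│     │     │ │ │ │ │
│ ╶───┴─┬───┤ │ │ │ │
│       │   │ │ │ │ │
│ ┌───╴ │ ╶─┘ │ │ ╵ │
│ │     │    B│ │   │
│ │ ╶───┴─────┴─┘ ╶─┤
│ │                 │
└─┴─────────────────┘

Finding path from (4, 2) to (8, 6):
Path: (4,2) → (4,3) → (5,3) → (5,4) → (6,4) → (6,5) → (5,5) → (5,6) → (6,6) → (7,6) → (8,6)
Distance: 10 steps

Solution:

┌─────┬─────────────┐
│     │             │
│ ╷ ╶─┘ ╶───┬─┬───╴ │
│ │         │ │     │
├─┴─────┬─┐ ╵ │ ┌─┐ │
│       │ │   │ │ │ │
│ ╶─┬─┐ │ └─╴ │ │ ╵ │
│   │ │ │     │ │   │
├─╴ │ ╵ │ ╶─┬─┘ ├───┤
│   │A ↓│   │   │   │
│ ╶─┴─┐ └─┬─┘ ┌─┘ ╷ │
│     │↳ ↓│↱ ↓│   │ │
├───╴ ├─╴ ╵ ╷ │ ┌─┤ │
│     │  ↳ ↑│↓│ │ │ │
│ ╶───┴─┬───┤ │ │ │ │
│       │   │↓│ │ │ │
│ ┌───╴ │ ╶─┘ │ │ ╵ │
│ │     │    B│ │   │
│ │ ╶───┴─────┴─┘ ╶─┤
│ │                 │
└─┴─────────────────┘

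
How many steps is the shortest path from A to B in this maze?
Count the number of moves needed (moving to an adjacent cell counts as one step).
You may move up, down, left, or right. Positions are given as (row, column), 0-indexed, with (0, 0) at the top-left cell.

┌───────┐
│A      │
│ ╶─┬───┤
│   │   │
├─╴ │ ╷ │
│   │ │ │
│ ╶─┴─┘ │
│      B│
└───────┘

Using BFS to find shortest path:
Start: (0, 0), End: (3, 3)
Path found:
(0,0) → (1,0) → (1,1) → (2,1) → (2,0) → (3,0) → (3,1) → (3,2) → (3,3)
Number of steps: 8

Solution:

┌───────┐
│A      │
│ ╶─┬───┤
│↳ ↓│   │
├─╴ │ ╷ │
│↓ ↲│ │ │
│ ╶─┴─┘ │
│↳ → → B│
└───────┘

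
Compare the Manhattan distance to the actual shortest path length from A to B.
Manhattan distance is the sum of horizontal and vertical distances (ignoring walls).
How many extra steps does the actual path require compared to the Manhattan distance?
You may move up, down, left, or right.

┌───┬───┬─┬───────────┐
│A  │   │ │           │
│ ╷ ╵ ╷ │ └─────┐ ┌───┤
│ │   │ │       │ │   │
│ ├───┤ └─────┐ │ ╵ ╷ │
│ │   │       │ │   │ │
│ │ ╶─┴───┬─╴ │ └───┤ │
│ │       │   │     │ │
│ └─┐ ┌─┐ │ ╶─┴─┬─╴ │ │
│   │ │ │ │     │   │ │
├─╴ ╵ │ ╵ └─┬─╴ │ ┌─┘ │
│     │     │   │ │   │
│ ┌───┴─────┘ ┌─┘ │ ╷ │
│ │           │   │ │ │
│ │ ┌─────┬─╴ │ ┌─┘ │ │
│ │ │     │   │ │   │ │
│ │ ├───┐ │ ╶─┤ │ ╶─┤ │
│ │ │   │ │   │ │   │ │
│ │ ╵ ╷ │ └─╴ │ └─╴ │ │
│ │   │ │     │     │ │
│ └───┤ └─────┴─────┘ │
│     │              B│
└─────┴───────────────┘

Manhattan distance: |10 - 0| + |10 - 0| = 20
Actual path length: 38
Extra steps: 38 - 20 = 18

Solution:

┌───┬───┬─┬───────────┐
│A ↓│↱ ↓│ │           │
│ ╷ ╵ ╷ │ └─────┐ ┌───┤
│ │↳ ↑│↓│       │ │   │
│ ├───┤ └─────┐ │ ╵ ╷ │
│ │   │↳ → → ↓│ │   │ │
│ │ ╶─┴───┬─╴ │ └───┤ │
│ │       │↓ ↲│     │ │
│ └─┐ ┌─┐ │ ╶─┴─┬─╴ │ │
│   │ │ │ │↳ → ↓│   │ │
├─╴ ╵ │ ╵ └─┬─╴ │ ┌─┘ │
│     │     │↓ ↲│ │   │
│ ┌───┴─────┘ ┌─┘ │ ╷ │
│ │↓ ← ← ← ← ↲│   │ │ │
│ │ ┌─────┬─╴ │ ┌─┘ │ │
│ │↓│     │   │ │   │ │
│ │ ├───┐ │ ╶─┤ │ ╶─┤ │
│ │↓│↱ ↓│ │   │ │   │ │
│ │ ╵ ╷ │ └─╴ │ └─╴ │ │
│ │↳ ↑│↓│     │     │ │
│ └───┤ └─────┴─────┘ │
│     │↳ → → → → → → B│
└─────┴───────────────┘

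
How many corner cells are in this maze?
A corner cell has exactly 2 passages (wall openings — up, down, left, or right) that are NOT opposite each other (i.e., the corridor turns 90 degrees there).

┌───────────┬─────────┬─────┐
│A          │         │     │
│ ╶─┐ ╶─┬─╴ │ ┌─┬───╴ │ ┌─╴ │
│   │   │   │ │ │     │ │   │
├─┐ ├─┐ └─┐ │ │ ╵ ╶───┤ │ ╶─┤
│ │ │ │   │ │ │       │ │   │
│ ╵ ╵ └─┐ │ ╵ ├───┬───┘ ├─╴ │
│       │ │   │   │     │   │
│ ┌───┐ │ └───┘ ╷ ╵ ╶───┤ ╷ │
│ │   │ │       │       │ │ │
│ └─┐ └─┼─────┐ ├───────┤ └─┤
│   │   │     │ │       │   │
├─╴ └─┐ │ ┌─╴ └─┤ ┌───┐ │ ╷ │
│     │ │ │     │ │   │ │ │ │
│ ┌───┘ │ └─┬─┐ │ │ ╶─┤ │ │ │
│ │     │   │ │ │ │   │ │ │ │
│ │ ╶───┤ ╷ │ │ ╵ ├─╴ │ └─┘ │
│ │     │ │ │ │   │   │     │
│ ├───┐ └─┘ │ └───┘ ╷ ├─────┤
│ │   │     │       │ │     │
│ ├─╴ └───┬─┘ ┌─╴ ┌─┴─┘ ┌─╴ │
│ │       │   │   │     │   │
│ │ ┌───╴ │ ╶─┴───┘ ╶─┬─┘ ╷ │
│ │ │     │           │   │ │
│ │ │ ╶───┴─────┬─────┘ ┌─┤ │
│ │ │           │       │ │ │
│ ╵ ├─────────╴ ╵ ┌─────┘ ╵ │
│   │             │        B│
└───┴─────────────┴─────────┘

Counting corner cells (2 non-opposite passages):
Total corners: 81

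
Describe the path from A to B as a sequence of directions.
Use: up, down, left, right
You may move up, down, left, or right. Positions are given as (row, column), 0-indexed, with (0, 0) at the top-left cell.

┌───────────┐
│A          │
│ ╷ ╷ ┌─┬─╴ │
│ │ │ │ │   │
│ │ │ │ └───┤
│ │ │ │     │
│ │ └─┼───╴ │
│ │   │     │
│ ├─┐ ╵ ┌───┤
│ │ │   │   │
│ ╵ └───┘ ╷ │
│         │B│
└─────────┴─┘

Finding the path and converting it to directions:
Path through cells: (0,0) → (1,0) → (2,0) → (3,0) → (4,0) → (5,0) → (5,1) → (5,2) → (5,3) → (5,4) → (4,4) → (4,5) → (5,5)
Directions: down, down, down, down, down, right, right, right, right, up, right, down

Solution:

┌───────────┐
│A          │
│ ╷ ╷ ┌─┬─╴ │
│↓│ │ │ │   │
│ │ │ │ └───┤
│↓│ │ │     │
│ │ └─┼───╴ │
│↓│   │     │
│ ├─┐ ╵ ┌───┤
│↓│ │   │↱ ↓│
│ ╵ └───┘ ╷ │
│↳ → → → ↑│B│
└─────────┴─┘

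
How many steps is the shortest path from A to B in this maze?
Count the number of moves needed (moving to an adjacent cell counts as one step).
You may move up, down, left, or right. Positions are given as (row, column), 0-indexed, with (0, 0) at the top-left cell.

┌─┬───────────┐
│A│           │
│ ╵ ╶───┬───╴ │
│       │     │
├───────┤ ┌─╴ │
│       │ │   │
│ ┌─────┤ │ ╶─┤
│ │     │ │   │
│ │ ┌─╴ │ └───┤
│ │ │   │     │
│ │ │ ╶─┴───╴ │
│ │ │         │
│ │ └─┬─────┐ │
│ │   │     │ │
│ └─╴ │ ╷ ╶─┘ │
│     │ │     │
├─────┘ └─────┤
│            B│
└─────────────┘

Using BFS to find shortest path:
Start: (0, 0), End: (8, 6)
Path found:
(0,0) → (1,0) → (1,1) → (0,1) → (0,2) → (0,3) → (0,4) → (0,5) → (0,6) → (1,6) → (1,5) → (1,4) → (2,4) → (3,4) → (4,4) → (4,5) → (4,6) → (5,6) → (6,6) → (7,6) → (7,5) → (7,4) → (6,4) → (6,3) → (7,3) → (8,3) → (8,4) → (8,5) → (8,6)
Number of steps: 28

Solution:

┌─┬───────────┐
│A│↱ → → → → ↓│
│ ╵ ╶───┬───╴ │
│↳ ↑    │↓ ← ↲│
├───────┤ ┌─╴ │
│       │↓│   │
│ ┌─────┤ │ ╶─┤
│ │     │↓│   │
│ │ ┌─╴ │ └───┤
│ │ │   │↳ → ↓│
│ │ │ ╶─┴───╴ │
│ │ │        ↓│
│ │ └─┬─────┐ │
│ │   │↓ ↰  │↓│
│ └─╴ │ ╷ ╶─┘ │
│     │↓│↑ ← ↲│
├─────┘ └─────┤
│      ↳ → → B│
└─────────────┘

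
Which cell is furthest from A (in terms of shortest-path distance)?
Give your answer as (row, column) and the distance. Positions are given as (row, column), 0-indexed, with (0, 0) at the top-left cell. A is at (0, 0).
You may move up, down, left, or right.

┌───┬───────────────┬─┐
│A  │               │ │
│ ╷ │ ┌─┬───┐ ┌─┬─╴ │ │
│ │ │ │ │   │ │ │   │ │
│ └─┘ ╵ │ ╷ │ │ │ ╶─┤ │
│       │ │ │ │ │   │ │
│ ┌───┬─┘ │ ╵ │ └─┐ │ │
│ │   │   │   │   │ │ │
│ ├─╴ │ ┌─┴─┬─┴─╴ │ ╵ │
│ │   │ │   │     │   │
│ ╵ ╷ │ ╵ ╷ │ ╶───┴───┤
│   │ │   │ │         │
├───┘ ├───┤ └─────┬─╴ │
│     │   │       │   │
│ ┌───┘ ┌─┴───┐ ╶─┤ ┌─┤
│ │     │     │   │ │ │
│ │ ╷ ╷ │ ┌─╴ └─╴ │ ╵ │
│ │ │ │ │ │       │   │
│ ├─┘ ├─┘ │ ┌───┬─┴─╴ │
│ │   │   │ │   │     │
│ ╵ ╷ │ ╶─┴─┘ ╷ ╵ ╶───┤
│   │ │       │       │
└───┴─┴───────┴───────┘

Computing BFS distances from A to all cells:
Furthest cell: (1, 7)
Distance: 68 steps

Path from A to the furthest cell:

┌───┬───────────────┬─┐
│A  │↱ → → → ↓      │ │
│ ╷ │ ┌─┬───┐ ┌─┬─╴ │ │
│↓│ │↑│ │↓ ↰│↓│B│   │ │
│ └─┘ ╵ │ ╷ │ │ │ ╶─┤ │
│↳ → ↑  │↓│↑│↓│↑│   │ │
│ ┌───┬─┘ │ ╵ │ └─┐ │ │
│ │   │↓ ↲│↑ ↲│↑ ↰│ │ │
│ ├─╴ │ ┌─┴─┬─┴─╴ │ ╵ │
│ │   │↓│↱ ↓│↱ → ↑│   │
│ ╵ ╷ │ ╵ ╷ │ ╶───┴───┤
│   │ │↳ ↑│↓│↑ ← ← ← ↰│
├───┘ ├───┤ └─────┬─╴ │
│     │   │↳ → ↓  │↱ ↑│
│ ┌───┘ ┌─┴───┐ ╶─┤ ┌─┤
│ │     │↓ ← ↰│↳ ↓│↑│ │
│ │ ╷ ╷ │ ┌─╴ └─╴ │ ╵ │
│ │ │ │ │↓│  ↑ ← ↲│↑ ↰│
│ ├─┘ ├─┘ │ ┌───┬─┴─╴ │
│ │   │↓ ↲│ │↱ ↓│↱ → ↑│
│ ╵ ╷ │ ╶─┴─┘ ╷ ╵ ╶───┤
│   │ │↳ → → ↑│↳ ↑    │
└───┴─┴───────┴───────┘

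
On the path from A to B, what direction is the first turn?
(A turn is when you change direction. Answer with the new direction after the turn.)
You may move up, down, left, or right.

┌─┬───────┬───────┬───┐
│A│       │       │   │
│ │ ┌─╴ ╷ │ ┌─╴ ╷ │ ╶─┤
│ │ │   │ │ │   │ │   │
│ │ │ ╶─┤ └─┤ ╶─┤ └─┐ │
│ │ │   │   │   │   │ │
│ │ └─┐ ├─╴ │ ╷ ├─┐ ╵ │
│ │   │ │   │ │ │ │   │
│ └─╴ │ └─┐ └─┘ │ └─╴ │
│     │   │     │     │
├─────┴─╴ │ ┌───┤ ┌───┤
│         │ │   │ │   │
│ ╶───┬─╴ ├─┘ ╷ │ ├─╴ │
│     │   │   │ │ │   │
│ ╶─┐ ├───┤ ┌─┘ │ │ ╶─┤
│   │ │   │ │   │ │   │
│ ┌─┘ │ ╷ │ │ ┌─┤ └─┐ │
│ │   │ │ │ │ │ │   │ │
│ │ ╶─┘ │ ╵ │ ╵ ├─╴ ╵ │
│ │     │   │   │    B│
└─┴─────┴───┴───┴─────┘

Directions: down, down, down, down, right, right, up, left, up, up, up, right, right, right, down, down, right, down, down, right, right, up, up, left, up, right, up, right, down, down, right, down, right, down, left, left, down, down, down, down, right, down, right
First turn direction: right

Solution:

┌─┬───────┬───────┬───┐
│A│↱ → → ↓│    ↱ ↓│   │
│ │ ┌─╴ ╷ │ ┌─╴ ╷ │ ╶─┤
│↓│↑│   │↓│ │↱ ↑│↓│   │
│ │ │ ╶─┤ └─┤ ╶─┤ └─┐ │
│↓│↑│   │↳ ↓│↑ ↰│↳ ↓│ │
│ │ └─┐ ├─╴ │ ╷ ├─┐ ╵ │
│↓│↑ ↰│ │  ↓│ │↑│ │↳ ↓│
│ └─╴ │ └─┐ └─┘ │ └─╴ │
│↳ → ↑│   │↳ → ↑│↓ ← ↲│
├─────┴─╴ │ ┌───┤ ┌───┤
│         │ │   │↓│   │
│ ╶───┬─╴ ├─┘ ╷ │ ├─╴ │
│     │   │   │ │↓│   │
│ ╶─┐ ├───┤ ┌─┘ │ │ ╶─┤
│   │ │   │ │   │↓│   │
│ ┌─┘ │ ╷ │ │ ┌─┤ └─┐ │
│ │   │ │ │ │ │ │↳ ↓│ │
│ │ ╶─┘ │ ╵ │ ╵ ├─╴ ╵ │
│ │     │   │   │  ↳ B│
└─┴─────┴───┴───┴─────┘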